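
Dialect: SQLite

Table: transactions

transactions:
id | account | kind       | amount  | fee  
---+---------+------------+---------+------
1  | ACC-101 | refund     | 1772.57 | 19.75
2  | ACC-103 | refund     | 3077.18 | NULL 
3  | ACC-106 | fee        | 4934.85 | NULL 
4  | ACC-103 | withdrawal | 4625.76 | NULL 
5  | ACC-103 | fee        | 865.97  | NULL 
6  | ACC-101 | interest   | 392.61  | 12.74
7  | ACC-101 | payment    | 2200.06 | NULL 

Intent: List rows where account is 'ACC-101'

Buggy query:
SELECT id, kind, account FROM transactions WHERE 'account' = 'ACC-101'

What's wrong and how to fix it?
Bug: 'account' in single quotes is a string literal, not the column; the comparison is literal-vs-literal and never true

Fix: Remove the quotes around the column name (or use double quotes for an identifier)

Corrected query:
SELECT id, kind, account FROM transactions WHERE account = 'ACC-101'

Result:
id | kind     | account
---+----------+--------
1  | refund   | ACC-101
6  | interest | ACC-101
7  | payment  | ACC-101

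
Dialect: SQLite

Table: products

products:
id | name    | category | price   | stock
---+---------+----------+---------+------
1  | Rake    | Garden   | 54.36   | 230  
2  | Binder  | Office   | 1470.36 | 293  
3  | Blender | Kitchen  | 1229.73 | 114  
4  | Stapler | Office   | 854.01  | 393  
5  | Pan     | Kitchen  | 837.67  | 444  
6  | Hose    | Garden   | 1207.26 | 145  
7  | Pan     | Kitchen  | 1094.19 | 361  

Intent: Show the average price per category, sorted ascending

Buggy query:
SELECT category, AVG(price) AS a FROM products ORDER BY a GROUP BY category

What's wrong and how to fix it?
Bug: GROUP BY must precede ORDER BY

Fix: Move ORDER BY to the end, after GROUP BY

Corrected query:
SELECT category, AVG(price) AS a FROM products GROUP BY category ORDER BY a

Result:
category | a          
---------+------------
Garden   | 630.81     
Kitchen  | 1053.863333
Office   | 1162.185   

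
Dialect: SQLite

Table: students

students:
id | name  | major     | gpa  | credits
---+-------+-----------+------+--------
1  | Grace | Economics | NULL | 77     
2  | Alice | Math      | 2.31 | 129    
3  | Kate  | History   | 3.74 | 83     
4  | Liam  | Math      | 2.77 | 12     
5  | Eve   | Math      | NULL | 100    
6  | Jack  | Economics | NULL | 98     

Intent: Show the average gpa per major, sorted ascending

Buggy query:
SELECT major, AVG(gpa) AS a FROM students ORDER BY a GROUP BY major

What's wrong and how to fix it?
Bug: ORDER BY appears before GROUP BY; SQL clause order requires GROUP BY first

Fix: Move ORDER BY to the end, after GROUP BY

Corrected query:
SELECT major, AVG(gpa) AS a FROM students GROUP BY major ORDER BY a

Result:
major     | a   
----------+-----
Economics | NULL
Math      | 2.54
History   | 3.74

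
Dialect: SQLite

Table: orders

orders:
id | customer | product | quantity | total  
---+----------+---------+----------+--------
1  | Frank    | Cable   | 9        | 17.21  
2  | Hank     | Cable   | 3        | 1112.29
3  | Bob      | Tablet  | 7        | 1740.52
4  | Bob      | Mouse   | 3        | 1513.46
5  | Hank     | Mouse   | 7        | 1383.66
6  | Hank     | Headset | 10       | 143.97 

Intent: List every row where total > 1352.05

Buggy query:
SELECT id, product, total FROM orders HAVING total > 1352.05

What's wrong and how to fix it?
Bug: HAVING filters the output of aggregation, but this query has no GROUP BY and no aggregate functions, so SQLite rejects it (HAVING clause on a non-aggregate query); the condition here is per row

Fix: Use WHERE for row-level filtering

Corrected query:
SELECT id, product, total FROM orders WHERE total > 1352.05

Result:
id | product | total  
---+---------+--------
3  | Tablet  | 1740.52
4  | Mouse   | 1513.46
5  | Mouse   | 1383.66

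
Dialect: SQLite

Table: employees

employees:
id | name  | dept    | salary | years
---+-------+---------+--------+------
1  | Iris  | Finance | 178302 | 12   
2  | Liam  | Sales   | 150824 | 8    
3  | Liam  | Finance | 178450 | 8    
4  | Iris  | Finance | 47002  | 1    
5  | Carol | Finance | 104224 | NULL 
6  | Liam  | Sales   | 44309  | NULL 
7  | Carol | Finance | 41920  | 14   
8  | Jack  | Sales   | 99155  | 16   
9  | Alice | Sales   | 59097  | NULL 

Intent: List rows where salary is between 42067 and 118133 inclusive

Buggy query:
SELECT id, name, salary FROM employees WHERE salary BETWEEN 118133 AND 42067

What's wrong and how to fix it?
Bug: The bounds are reversed; BETWEEN a AND b requires a <= b to match anything

Fix: Write BETWEEN 42067 AND 118133

Corrected query:
SELECT id, name, salary FROM employees WHERE salary BETWEEN 42067 AND 118133

Result:
id | name  | salary
---+-------+-------
4  | Iris  | 47002 
5  | Carol | 104224
6  | Liam  | 44309 
8  | Jack  | 99155 
9  | Alice | 59097 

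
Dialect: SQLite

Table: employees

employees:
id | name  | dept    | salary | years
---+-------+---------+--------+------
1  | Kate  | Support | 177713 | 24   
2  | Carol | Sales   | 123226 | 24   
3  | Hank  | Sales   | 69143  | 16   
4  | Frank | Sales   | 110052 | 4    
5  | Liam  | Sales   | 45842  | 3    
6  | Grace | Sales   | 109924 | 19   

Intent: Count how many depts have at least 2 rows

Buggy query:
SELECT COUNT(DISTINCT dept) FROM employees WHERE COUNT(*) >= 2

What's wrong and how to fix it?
Bug: COUNT(*) cannot appear in WHERE; the per-group count doesn't exist yet

Fix: Group first with HAVING COUNT(*) >= 2, then COUNT the resulting groups

Corrected query:
SELECT COUNT(*) FROM (SELECT dept FROM employees GROUP BY dept HAVING COUNT(*) >= 2)

Result:
COUNT(*)
--------
1       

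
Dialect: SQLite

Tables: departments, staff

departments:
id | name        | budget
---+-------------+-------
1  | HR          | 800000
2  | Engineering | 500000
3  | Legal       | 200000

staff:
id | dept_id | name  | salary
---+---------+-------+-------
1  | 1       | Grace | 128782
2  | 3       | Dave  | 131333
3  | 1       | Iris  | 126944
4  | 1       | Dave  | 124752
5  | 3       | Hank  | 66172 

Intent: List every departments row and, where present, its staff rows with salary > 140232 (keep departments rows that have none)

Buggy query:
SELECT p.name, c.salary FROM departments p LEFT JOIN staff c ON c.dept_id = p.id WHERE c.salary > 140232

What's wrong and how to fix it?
Bug: A WHERE condition on the right-hand table after LEFT JOIN drops unmatched parents

Fix: Move the right-table condition into the ON clause so unmatched parents are kept

Corrected query:
SELECT p.name, c.salary FROM departments p LEFT JOIN staff c ON c.dept_id = p.id AND c.salary > 140232

Result:
name        | salary
------------+-------
HR          | NULL  
Engineering | NULL  
Legal       | NULL  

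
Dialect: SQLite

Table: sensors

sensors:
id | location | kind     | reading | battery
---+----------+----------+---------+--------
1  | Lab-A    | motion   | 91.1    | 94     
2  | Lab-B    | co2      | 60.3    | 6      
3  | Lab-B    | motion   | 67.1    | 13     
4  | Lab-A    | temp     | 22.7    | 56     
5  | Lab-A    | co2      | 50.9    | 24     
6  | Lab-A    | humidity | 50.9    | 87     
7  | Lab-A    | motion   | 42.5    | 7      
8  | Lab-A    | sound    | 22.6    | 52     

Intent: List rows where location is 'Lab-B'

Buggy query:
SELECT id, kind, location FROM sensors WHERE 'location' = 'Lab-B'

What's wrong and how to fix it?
Bug: Single quotes denote string literals in SQL; the column name is being compared as a constant string

Fix: Reference the column as location without single quotes

Corrected query:
SELECT id, kind, location FROM sensors WHERE location = 'Lab-B'

Result:
id | kind   | location
---+--------+---------
2  | co2    | Lab-B   
3  | motion | Lab-B   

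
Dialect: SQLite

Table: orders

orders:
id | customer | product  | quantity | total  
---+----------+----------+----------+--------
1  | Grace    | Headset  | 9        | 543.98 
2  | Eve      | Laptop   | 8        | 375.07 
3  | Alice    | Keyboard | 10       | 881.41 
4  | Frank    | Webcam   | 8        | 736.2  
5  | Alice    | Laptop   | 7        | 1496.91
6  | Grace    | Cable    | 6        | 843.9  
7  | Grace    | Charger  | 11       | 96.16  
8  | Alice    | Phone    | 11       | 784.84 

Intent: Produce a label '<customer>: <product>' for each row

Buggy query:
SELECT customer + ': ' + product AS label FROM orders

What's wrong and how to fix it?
Bug: SQLite uses || for string concatenation; + coerces text to numbers (yielding 0)

Fix: Use the || operator for string concatenation

Corrected query:
SELECT customer || ': ' || product AS label FROM orders

Result:
label          
---------------
Grace: Headset 
Eve: Laptop    
Alice: Keyboard
Frank: Webcam  
Alice: Laptop  
Grace: Cable   
Grace: Charger 
Alice: Phone   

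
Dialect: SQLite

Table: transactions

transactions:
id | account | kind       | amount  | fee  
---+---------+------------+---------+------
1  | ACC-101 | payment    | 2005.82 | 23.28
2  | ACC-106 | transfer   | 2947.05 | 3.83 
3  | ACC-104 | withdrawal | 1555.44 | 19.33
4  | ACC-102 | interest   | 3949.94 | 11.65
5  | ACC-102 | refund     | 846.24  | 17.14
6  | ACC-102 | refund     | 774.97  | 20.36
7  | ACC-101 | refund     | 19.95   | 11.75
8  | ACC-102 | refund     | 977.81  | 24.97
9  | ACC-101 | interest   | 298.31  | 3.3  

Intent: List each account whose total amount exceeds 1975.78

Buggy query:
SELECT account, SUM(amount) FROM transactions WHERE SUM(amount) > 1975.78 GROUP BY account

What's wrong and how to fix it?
Bug: WHERE runs before GROUP BY, so aggregates aren't available there

Fix: Move the aggregate condition to a HAVING clause

Corrected query:
SELECT account, SUM(amount) FROM transactions GROUP BY account HAVING SUM(amount) > 1975.78

Result:
account | SUM(amount)
--------+------------
ACC-101 | 2324.08    
ACC-102 | 6548.96    
ACC-106 | 2947.05    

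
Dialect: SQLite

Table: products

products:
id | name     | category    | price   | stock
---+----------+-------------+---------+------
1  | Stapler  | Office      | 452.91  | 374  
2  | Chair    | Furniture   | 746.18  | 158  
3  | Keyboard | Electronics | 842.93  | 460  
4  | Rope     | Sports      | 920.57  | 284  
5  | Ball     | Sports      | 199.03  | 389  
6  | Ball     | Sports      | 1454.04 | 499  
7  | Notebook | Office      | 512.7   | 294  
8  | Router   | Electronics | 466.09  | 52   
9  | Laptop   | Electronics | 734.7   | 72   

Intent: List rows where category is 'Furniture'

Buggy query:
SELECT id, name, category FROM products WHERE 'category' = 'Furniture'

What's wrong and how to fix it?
Bug: 'category' in single quotes is a string literal, not the column; the comparison is literal-vs-literal and never true

Fix: Remove the quotes around the column name (or use double quotes for an identifier)

Corrected query:
SELECT id, name, category FROM products WHERE category = 'Furniture'

Result:
id | name  | category 
---+-------+----------
2  | Chair | Furniture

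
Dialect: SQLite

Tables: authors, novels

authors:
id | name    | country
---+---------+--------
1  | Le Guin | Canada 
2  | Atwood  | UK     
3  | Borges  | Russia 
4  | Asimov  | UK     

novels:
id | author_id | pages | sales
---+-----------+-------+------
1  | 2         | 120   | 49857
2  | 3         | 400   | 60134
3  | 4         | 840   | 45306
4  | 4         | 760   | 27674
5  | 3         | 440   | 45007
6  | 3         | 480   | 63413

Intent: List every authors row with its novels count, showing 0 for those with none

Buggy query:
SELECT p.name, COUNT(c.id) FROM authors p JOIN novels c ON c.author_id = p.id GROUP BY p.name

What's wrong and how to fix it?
Bug: INNER JOIN drops authors rows that have no matching novels rows

Fix: Use LEFT JOIN so parents without children still appear (COUNT(c.id) gives 0)

Corrected query:
SELECT p.name, COUNT(c.id) FROM authors p LEFT JOIN novels c ON c.author_id = p.id GROUP BY p.name

Result:
name    | COUNT(c.id)
--------+------------
Asimov  | 2          
Atwood  | 1          
Borges  | 3          
Le Guin | 0          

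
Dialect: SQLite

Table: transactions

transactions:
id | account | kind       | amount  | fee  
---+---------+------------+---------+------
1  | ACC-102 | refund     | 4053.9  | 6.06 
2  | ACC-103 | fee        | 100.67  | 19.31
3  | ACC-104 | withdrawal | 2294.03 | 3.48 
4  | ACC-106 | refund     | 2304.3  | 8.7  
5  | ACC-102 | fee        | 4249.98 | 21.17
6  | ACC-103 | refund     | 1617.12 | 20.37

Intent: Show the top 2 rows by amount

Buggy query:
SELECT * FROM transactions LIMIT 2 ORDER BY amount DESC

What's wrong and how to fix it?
Bug: ORDER BY cannot follow LIMIT; LIMIT is the final clause

Fix: Swap the clauses: ORDER BY first, then LIMIT

Corrected query:
SELECT * FROM transactions ORDER BY amount DESC LIMIT 2

Result:
id | account | kind   | amount  | fee  
---+---------+--------+---------+------
5  | ACC-102 | fee    | 4249.98 | 21.17
1  | ACC-102 | refund | 4053.9  | 6.06 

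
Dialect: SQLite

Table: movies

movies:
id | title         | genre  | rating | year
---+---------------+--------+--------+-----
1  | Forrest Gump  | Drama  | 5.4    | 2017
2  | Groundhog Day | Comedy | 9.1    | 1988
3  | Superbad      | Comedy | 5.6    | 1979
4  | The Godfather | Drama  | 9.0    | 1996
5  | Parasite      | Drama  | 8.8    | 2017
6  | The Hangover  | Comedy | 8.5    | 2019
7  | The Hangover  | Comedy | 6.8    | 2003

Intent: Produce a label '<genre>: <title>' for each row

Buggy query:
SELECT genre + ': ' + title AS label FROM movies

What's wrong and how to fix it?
Bug: SQLite uses || for string concatenation; + coerces text to numbers (yielding 0)

Fix: Use the || operator for string concatenation

Corrected query:
SELECT genre || ': ' || title AS label FROM movies

Result:
label                
---------------------
Drama: Forrest Gump  
Comedy: Groundhog Day
Comedy: Superbad     
Drama: The Godfather 
Drama: Parasite      
Comedy: The Hangover 
Comedy: The Hangover 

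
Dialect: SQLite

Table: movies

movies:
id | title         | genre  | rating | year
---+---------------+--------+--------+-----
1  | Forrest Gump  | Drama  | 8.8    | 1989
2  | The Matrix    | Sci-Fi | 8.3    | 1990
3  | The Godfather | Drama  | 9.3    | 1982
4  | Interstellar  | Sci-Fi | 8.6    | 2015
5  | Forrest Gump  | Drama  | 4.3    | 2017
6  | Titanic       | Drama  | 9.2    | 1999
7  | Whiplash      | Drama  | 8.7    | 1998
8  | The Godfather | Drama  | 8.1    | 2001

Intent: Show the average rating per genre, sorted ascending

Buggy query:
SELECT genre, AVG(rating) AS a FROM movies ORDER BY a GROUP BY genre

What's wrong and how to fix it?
Bug: ORDER BY appears before GROUP BY; SQL clause order requires GROUP BY first

Fix: Reorder: SELECT … FROM … GROUP BY … ORDER BY …

Corrected query:
SELECT genre, AVG(rating) AS a FROM movies GROUP BY genre ORDER BY a

Result:
genre  | a       
-------+---------
Drama  | 8.066667
Sci-Fi | 8.45    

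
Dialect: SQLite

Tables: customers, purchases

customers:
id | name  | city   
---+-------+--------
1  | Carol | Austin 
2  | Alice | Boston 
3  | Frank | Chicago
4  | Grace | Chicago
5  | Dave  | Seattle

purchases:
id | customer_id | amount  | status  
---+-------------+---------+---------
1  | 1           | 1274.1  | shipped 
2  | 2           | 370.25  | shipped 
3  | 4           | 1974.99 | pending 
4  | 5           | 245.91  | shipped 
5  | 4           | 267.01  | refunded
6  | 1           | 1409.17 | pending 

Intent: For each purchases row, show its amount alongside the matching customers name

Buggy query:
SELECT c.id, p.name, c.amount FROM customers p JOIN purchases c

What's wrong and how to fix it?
Bug: JOIN with no ON clause produces a cartesian product; every purchases row pairs with every customers row

Fix: Add ON c.customer_id = p.id to the JOIN

Corrected query:
SELECT c.id, p.name, c.amount FROM customers p JOIN purchases c ON c.customer_id = p.id

Result:
id | name  | amount 
---+-------+--------
1  | Carol | 1274.1 
2  | Alice | 370.25 
3  | Grace | 1974.99
4  | Dave  | 245.91 
5  | Grace | 267.01 
6  | Carol | 1409.17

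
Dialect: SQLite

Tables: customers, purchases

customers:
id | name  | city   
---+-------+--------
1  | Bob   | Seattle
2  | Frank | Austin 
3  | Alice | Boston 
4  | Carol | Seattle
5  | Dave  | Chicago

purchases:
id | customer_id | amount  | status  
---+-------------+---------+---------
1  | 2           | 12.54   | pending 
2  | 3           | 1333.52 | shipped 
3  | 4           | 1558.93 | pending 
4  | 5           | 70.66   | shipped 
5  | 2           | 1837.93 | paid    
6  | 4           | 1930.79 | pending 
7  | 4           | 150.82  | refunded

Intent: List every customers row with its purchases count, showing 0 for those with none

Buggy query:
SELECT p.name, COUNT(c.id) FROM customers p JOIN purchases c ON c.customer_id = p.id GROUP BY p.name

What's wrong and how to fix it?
Bug: INNER JOIN drops customers rows that have no matching purchases rows

Fix: Switch to LEFT JOIN to retain unmatched parent rows

Corrected query:
SELECT p.name, COUNT(c.id) FROM customers p LEFT JOIN purchases c ON c.customer_id = p.id GROUP BY p.name

Result:
name  | COUNT(c.id)
------+------------
Alice | 1          
Bob   | 0          
Carol | 3          
Dave  | 1          
Frank | 2          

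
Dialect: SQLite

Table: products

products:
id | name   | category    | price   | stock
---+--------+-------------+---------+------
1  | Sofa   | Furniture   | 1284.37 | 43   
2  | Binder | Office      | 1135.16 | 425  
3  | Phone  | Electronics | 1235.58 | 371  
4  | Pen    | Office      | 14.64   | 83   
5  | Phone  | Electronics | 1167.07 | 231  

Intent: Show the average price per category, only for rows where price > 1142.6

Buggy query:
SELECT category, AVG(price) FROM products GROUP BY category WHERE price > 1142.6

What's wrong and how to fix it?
Bug: WHERE cannot follow GROUP BY

Fix: Move the WHERE clause before GROUP BY

Corrected query:
SELECT category, AVG(price) FROM products WHERE price > 1142.6 GROUP BY category

Result:
category    | AVG(price)
------------+-----------
Electronics | 1201.325  
Furniture   | 1284.37   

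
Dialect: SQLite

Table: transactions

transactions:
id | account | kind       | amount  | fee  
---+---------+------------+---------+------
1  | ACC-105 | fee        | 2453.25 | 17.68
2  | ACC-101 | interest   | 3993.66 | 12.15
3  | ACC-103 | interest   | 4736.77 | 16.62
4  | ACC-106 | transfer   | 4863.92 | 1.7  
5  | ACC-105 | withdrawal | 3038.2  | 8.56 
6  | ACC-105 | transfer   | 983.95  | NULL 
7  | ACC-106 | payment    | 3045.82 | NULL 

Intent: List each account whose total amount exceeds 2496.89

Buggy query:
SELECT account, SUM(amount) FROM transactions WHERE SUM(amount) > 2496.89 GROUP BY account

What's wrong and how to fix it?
Bug: Aggregate functions cannot appear in a WHERE clause

Fix: Use HAVING (which filters groups after aggregation) instead of WHERE

Corrected query:
SELECT account, SUM(amount) FROM transactions GROUP BY account HAVING SUM(amount) > 2496.89

Result:
account | SUM(amount)
--------+------------
ACC-101 | 3993.66    
ACC-103 | 4736.77    
ACC-105 | 6475.4     
ACC-106 | 7909.74    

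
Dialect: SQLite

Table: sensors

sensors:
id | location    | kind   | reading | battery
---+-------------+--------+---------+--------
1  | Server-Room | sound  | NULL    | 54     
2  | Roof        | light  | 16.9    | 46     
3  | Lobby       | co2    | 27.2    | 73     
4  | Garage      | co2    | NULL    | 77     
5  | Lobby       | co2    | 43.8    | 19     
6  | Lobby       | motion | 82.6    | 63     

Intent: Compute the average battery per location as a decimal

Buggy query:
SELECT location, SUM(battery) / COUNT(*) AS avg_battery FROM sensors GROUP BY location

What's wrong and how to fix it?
Bug: SUM(battery) and COUNT(*) are both integers; the division truncates the fractional part

Fix: Cast one side to REAL so the division keeps the fractional part

Corrected query:
SELECT location, SUM(battery) * 1.0 / COUNT(*) AS avg_battery FROM sensors GROUP BY location

Result:
location    | avg_battery
------------+------------
Garage      | 77         
Lobby       | 51.666667  
Roof        | 46         
Server-Room | 54         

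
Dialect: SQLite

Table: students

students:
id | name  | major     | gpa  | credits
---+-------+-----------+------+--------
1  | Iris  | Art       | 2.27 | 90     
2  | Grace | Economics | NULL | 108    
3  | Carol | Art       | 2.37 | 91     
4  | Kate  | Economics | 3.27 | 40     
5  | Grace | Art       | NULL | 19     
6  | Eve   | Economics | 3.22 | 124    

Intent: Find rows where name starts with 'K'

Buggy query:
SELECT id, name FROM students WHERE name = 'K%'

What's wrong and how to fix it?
Bug: '=' compares the literal string including the % character; pattern matching needs LIKE

Fix: Use LIKE for wildcard pattern matching

Corrected query:
SELECT id, name FROM students WHERE name LIKE 'K%'

Result:
id | name
---+-----
4  | Kate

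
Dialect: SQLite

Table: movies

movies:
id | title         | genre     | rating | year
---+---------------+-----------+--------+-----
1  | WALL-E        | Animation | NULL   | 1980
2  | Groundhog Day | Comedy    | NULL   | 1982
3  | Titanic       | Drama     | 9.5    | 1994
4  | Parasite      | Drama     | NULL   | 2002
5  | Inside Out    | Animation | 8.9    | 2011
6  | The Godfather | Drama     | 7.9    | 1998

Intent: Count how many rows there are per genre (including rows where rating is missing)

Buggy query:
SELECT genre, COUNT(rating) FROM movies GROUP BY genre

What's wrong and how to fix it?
Bug: COUNT(column) counts non-NULL values only; rows with NULL rating aren't counted

Fix: Use COUNT(*) to count all rows regardless of NULL

Corrected query:
SELECT genre, COUNT(*) FROM movies GROUP BY genre

Result:
genre     | COUNT(*)
----------+---------
Animation | 2       
Comedy    | 1       
Drama     | 3       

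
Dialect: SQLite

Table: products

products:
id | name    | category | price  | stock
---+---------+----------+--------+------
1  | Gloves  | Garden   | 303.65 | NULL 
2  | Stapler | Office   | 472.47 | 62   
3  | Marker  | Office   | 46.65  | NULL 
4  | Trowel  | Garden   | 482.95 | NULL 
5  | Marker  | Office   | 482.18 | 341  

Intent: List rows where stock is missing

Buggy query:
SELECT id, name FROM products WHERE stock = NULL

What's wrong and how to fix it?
Bug: '= NULL' is always unknown in SQL three-valued logic, so no rows match

Fix: Use IS NULL to test for NULL

Corrected query:
SELECT id, name FROM products WHERE stock IS NULL

Result:
id | name  
---+-------
1  | Gloves
3  | Marker
4  | Trowel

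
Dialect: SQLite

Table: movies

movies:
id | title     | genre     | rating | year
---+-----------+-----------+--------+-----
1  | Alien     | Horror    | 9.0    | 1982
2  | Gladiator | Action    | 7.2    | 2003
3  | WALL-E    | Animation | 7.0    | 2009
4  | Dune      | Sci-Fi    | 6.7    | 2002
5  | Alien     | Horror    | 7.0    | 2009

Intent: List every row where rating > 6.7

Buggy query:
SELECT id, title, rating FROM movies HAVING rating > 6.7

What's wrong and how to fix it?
Bug: This is a non-aggregate query (no GROUP BY, no aggregates), so in SQLite the HAVING clause is invalid here; a row-level condition belongs in WHERE

Fix: Use WHERE for row-level filtering

Corrected query:
SELECT id, title, rating FROM movies WHERE rating > 6.7

Result:
id | title     | rating
---+-----------+-------
1  | Alien     | 9     
2  | Gladiator | 7.2   
3  | WALL-E    | 7     
5  | Alien     | 7     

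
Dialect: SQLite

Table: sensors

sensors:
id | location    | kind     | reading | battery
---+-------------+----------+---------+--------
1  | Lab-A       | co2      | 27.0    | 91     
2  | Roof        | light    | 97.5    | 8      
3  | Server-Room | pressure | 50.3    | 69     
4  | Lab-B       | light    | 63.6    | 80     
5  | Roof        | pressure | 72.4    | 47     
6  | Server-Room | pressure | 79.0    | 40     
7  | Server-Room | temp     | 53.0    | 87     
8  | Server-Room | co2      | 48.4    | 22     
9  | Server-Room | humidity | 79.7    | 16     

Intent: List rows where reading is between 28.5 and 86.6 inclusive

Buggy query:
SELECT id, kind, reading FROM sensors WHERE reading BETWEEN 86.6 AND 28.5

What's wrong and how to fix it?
Bug: The bounds are reversed; BETWEEN a AND b requires a <= b to match anything

Fix: Write BETWEEN 28.5 AND 86.6

Corrected query:
SELECT id, kind, reading FROM sensors WHERE reading BETWEEN 28.5 AND 86.6

Result:
id | kind     | reading
---+----------+--------
3  | pressure | 50.3   
4  | light    | 63.6   
5  | pressure | 72.4   
6  | pressure | 79     
7  | temp     | 53     
8  | co2      | 48.4   
9  | humidity | 79.7   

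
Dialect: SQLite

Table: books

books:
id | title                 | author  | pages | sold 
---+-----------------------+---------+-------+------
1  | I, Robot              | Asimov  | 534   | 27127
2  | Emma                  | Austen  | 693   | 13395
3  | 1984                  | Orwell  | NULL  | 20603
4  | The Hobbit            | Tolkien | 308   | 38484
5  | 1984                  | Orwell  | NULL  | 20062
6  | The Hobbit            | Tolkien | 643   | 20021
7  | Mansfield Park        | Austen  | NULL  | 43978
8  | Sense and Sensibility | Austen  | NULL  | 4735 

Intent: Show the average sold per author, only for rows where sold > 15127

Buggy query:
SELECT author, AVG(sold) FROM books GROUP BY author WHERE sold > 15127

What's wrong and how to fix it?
Bug: WHERE cannot follow GROUP BY

Fix: Place WHERE between FROM and GROUP BY

Corrected query:
SELECT author, AVG(sold) FROM books WHERE sold > 15127 GROUP BY author

Result:
author  | AVG(sold)
--------+----------
Asimov  | 27127    
Austen  | 43978    
Orwell  | 20332.5  
Tolkien | 29252.5  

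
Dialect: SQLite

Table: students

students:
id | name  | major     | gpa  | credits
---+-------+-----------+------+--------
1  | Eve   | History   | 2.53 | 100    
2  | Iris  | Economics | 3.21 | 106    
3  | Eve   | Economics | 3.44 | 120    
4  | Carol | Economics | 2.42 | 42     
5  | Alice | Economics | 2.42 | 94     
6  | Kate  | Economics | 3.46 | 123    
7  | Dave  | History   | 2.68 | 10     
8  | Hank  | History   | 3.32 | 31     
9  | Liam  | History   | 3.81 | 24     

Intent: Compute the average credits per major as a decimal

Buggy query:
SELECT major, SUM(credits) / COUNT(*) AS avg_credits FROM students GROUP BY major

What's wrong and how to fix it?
Bug: Both operands are integers, so '/' performs integer division and truncates

Fix: Cast one side to REAL so the division keeps the fractional part

Corrected query:
SELECT major, SUM(credits) * 1.0 / COUNT(*) AS avg_credits FROM students GROUP BY major

Result:
major     | avg_credits
----------+------------
Economics | 97         
History   | 41.25      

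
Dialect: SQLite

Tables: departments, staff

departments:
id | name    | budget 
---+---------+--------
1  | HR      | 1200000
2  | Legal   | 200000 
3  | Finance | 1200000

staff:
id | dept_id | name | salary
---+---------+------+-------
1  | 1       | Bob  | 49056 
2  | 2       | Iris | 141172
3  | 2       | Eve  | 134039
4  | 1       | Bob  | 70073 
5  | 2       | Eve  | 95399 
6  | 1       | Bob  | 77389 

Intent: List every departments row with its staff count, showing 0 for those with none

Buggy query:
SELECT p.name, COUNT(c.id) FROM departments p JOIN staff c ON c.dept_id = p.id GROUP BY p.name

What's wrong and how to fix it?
Bug: An inner join excludes parents with zero children

Fix: Switch to LEFT JOIN to retain unmatched parent rows

Corrected query:
SELECT p.name, COUNT(c.id) FROM departments p LEFT JOIN staff c ON c.dept_id = p.id GROUP BY p.name

Result:
name    | COUNT(c.id)
--------+------------
Finance | 0          
HR      | 3          
Legal   | 3          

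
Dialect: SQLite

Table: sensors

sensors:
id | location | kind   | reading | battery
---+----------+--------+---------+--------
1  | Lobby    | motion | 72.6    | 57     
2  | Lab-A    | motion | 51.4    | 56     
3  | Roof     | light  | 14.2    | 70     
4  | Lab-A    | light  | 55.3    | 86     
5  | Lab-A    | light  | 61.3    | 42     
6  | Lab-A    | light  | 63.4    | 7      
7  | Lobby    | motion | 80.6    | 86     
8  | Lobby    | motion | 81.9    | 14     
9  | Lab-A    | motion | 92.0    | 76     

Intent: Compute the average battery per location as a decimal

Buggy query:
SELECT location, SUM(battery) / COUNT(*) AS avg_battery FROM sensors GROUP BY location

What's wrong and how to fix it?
Bug: SUM(battery) and COUNT(*) are both integers; the division truncates the fractional part

Fix: Cast one side to REAL so the division keeps the fractional part

Corrected query:
SELECT location, SUM(battery) * 1.0 / COUNT(*) AS avg_battery FROM sensors GROUP BY location

Result:
location | avg_battery
---------+------------
Lab-A    | 53.4       
Lobby    | 52.333333  
Roof     | 70         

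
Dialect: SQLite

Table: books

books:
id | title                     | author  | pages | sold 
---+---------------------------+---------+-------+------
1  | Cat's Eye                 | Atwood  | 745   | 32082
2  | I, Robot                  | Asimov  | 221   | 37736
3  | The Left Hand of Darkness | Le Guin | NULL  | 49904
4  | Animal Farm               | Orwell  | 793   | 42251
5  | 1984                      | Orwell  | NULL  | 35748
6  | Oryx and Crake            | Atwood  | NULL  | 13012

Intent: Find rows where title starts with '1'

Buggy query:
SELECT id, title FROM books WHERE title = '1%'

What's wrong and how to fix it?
Bug: '=' compares the literal string including the % character; pattern matching needs LIKE

Fix: Replace '=' with LIKE so '1%' is treated as a pattern

Corrected query:
SELECT id, title FROM books WHERE title LIKE '1%'

Result:
id | title
---+------
5  | 1984 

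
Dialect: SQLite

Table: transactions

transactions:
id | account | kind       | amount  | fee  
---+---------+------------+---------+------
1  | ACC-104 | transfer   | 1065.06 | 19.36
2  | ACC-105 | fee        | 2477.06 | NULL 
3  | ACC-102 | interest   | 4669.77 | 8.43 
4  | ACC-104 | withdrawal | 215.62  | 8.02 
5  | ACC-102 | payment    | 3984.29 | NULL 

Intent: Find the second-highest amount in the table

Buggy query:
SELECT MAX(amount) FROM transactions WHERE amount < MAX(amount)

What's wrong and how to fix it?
Bug: MAX(amount) on the right of the comparison is an aggregate-in-WHERE error

Fix: Compute the overall MAX in a subquery, then take MAX of rows below it

Corrected query:
SELECT MAX(amount) FROM transactions WHERE amount < (SELECT MAX(amount) FROM transactions)

Result:
MAX(amount)
-----------
3984.29    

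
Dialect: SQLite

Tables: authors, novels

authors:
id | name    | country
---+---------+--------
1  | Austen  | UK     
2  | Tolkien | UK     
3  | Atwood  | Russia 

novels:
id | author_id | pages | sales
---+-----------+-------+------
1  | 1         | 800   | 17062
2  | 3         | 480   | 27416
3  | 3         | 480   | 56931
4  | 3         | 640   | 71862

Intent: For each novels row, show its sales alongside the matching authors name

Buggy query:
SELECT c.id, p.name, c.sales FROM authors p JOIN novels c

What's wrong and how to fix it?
Bug: Missing join condition: each novels row is matched to all authors rows instead of just its own

Fix: Specify the join condition linking the foreign key to the parent id

Corrected query:
SELECT c.id, p.name, c.sales FROM authors p JOIN novels c ON c.author_id = p.id

Result:
id | name   | sales
---+--------+------
1  | Austen | 17062
2  | Atwood | 27416
3  | Atwood | 56931
4  | Atwood | 71862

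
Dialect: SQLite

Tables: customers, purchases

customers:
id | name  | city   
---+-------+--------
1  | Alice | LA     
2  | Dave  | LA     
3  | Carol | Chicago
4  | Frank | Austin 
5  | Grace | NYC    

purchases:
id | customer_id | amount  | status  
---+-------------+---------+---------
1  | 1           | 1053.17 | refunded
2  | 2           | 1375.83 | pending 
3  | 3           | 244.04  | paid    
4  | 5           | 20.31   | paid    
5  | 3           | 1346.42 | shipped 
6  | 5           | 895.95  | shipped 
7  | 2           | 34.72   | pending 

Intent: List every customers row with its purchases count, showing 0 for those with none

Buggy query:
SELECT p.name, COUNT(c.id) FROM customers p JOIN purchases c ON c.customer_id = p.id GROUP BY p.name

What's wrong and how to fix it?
Bug: An inner join excludes parents with zero children

Fix: Switch to LEFT JOIN to retain unmatched parent rows

Corrected query:
SELECT p.name, COUNT(c.id) FROM customers p LEFT JOIN purchases c ON c.customer_id = p.id GROUP BY p.name

Result:
name  | COUNT(c.id)
------+------------
Alice | 1          
Carol | 2          
Dave  | 2          
Frank | 0          
Grace | 2          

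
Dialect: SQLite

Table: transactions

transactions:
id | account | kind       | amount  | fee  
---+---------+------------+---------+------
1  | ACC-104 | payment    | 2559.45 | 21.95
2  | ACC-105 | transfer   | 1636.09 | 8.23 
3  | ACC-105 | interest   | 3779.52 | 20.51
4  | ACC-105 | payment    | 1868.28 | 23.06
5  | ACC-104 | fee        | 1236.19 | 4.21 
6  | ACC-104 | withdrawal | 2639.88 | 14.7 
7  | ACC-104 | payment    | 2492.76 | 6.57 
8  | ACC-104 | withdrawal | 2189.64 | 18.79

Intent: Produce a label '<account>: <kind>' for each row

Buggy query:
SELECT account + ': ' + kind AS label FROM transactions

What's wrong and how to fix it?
Bug: '+' is numeric addition; on text columns SQLite converts them to 0 instead of concatenating

Fix: Replace + with || to concatenate text

Corrected query:
SELECT account || ': ' || kind AS label FROM transactions

Result:
label              
-------------------
ACC-104: payment   
ACC-105: transfer  
ACC-105: interest  
ACC-105: payment   
ACC-104: fee       
ACC-104: withdrawal
ACC-104: payment   
ACC-104: withdrawal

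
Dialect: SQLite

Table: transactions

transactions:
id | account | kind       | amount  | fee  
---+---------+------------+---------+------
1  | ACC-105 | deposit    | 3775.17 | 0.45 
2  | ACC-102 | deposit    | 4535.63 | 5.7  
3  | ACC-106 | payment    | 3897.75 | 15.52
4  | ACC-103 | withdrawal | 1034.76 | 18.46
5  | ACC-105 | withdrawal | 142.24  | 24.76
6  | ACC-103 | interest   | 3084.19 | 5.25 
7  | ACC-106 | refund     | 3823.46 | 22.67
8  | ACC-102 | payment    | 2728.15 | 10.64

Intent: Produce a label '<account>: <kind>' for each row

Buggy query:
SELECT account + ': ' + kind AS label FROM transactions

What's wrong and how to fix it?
Bug: '+' is numeric addition; on text columns SQLite converts them to 0 instead of concatenating

Fix: Replace + with || to concatenate text

Corrected query:
SELECT account || ': ' || kind AS label FROM transactions

Result:
label              
-------------------
ACC-105: deposit   
ACC-102: deposit   
ACC-106: payment   
ACC-103: withdrawal
ACC-105: withdrawal
ACC-103: interest  
ACC-106: refund    
ACC-102: payment   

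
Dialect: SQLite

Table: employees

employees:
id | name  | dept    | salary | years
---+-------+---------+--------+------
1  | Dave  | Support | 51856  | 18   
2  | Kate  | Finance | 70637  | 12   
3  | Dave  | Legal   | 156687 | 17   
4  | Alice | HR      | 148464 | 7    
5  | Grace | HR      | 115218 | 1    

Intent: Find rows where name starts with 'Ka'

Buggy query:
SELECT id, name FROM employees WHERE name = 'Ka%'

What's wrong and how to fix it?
Bug: '=' compares the literal string including the % character; pattern matching needs LIKE

Fix: Use LIKE for wildcard pattern matching

Corrected query:
SELECT id, name FROM employees WHERE name LIKE 'Ka%'

Result:
id | name
---+-----
2  | Kate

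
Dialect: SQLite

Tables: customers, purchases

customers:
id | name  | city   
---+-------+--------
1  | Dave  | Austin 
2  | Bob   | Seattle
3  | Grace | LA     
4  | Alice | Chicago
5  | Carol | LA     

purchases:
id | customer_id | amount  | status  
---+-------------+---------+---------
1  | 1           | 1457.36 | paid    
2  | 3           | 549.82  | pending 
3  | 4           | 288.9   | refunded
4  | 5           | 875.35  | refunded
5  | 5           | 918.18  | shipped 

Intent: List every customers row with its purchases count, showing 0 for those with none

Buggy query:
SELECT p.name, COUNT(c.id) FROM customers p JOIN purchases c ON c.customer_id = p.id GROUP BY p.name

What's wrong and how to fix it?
Bug: An inner join excludes parents with zero children

Fix: Switch to LEFT JOIN to retain unmatched parent rows

Corrected query:
SELECT p.name, COUNT(c.id) FROM customers p LEFT JOIN purchases c ON c.customer_id = p.id GROUP BY p.name

Result:
name  | COUNT(c.id)
------+------------
Alice | 1          
Bob   | 0          
Carol | 2          
Dave  | 1          
Grace | 1          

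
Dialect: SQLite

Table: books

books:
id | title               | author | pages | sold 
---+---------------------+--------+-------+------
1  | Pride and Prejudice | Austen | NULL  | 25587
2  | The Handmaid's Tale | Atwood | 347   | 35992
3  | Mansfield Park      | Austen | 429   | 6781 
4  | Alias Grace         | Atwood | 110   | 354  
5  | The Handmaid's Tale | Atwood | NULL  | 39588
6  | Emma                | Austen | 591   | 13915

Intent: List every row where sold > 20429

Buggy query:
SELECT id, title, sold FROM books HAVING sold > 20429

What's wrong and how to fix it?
Bug: This is a non-aggregate query (no GROUP BY, no aggregates), so in SQLite the HAVING clause is invalid here; a row-level condition belongs in WHERE

Fix: Use WHERE for row-level filtering

Corrected query:
SELECT id, title, sold FROM books WHERE sold > 20429

Result:
id | title               | sold 
---+---------------------+------
1  | Pride and Prejudice | 25587
2  | The Handmaid's Tale | 35992
5  | The Handmaid's Tale | 39588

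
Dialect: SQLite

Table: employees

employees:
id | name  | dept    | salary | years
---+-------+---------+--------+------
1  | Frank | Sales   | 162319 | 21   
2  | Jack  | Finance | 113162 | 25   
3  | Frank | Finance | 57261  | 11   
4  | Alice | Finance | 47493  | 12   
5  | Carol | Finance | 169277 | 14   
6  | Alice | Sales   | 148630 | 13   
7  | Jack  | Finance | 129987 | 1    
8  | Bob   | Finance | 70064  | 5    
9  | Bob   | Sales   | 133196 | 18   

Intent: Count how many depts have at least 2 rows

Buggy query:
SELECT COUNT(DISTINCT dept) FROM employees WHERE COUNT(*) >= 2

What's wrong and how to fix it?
Bug: COUNT(*) cannot appear in WHERE; the per-group count doesn't exist yet

Fix: Group first with HAVING COUNT(*) >= 2, then COUNT the resulting groups

Corrected query:
SELECT COUNT(*) FROM (SELECT dept FROM employees GROUP BY dept HAVING COUNT(*) >= 2)

Result:
COUNT(*)
--------
2       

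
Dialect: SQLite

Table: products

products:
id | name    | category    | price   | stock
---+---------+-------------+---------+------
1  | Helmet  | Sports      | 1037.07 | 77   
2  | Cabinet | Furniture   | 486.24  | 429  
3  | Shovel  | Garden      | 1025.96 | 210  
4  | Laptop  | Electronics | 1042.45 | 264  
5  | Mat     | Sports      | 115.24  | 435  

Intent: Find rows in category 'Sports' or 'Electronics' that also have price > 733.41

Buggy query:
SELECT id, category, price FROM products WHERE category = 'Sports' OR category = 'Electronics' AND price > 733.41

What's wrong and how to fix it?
Bug: AND binds tighter than OR, so this parses as category = 'Sports' OR (category = 'Electronics' AND price > 733.41)

Fix: Add parentheses around the OR so the AND applies to both alternatives

Corrected query:
SELECT id, category, price FROM products WHERE (category = 'Sports' OR category = 'Electronics') AND price > 733.41

Result:
id | category    | price  
---+-------------+--------
1  | Sports      | 1037.07
4  | Electronics | 1042.45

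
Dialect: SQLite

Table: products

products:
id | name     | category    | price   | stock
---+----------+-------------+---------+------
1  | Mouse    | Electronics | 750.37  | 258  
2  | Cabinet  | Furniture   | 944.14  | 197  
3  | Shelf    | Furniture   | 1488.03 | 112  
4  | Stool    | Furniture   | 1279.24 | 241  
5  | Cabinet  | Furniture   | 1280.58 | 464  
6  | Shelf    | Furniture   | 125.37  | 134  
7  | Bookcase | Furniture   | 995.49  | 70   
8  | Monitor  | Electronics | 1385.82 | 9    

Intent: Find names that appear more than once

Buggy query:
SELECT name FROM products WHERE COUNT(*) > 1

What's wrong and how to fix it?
Bug: COUNT(*) is an aggregate and cannot be used in WHERE

Fix: Group first, then use HAVING for the count condition

Corrected query:
SELECT name FROM products GROUP BY name HAVING COUNT(*) > 1

Result:
name   
-------
Cabinet
Shelf  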